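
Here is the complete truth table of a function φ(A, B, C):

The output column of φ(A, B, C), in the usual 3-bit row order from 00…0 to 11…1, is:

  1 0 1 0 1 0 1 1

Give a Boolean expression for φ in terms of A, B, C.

φ(A, B, C) = ((((A' · B') · C) + ((A' · B) · C)) + ((A · B') · C))'

There are just 3 zero rows: (0,0,1), (0,1,1), (1,0,1). Their minterms are ¬A·¬B·C, ¬A·B·C, A·¬B·C; the OR of those covers precisely the 0-outputs, and negating it yields φ.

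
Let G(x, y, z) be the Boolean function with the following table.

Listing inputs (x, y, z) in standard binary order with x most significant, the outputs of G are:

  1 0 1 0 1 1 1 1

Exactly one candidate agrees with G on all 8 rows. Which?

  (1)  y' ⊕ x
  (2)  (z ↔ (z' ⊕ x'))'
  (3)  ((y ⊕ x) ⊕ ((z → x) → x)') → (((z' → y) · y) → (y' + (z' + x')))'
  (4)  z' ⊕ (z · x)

(1) fails at (0,0,1): the formula yields 1, G is 0.
(2) fails at (0,0,0): the formula yields 0, G is 1.
(3) fails at (0,0,0): the formula yields 0, G is 1.
Only (4) survives; checking it on all 8 rows confirms it matches G.

4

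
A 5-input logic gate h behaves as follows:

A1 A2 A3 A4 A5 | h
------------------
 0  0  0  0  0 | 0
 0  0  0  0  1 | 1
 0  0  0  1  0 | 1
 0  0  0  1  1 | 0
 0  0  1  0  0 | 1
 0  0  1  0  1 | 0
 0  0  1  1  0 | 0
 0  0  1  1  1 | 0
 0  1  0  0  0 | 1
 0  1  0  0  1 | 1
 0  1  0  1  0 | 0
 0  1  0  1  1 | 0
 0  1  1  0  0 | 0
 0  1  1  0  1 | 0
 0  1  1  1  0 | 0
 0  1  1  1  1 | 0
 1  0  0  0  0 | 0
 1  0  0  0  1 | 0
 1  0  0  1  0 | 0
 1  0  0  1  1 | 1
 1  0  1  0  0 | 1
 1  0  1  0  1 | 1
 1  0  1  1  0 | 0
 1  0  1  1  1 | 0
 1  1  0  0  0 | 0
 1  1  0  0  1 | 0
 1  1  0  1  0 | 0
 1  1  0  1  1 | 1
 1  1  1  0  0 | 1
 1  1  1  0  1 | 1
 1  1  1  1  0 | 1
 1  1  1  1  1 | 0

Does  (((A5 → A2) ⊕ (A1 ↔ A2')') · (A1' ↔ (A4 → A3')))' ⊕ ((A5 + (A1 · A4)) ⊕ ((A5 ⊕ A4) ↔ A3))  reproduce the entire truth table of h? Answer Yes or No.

Yes

Test each input against both h and the formula:
  A1=0, A2=0, A3=0, A4=0, A5=0: formula gives 0, h = 0 ✓
  A1=0, A2=0, A3=0, A4=0, A5=1: formula gives 1, h = 1 ✓
  A1=0, A2=0, A3=0, A4=1, A5=0: formula gives 1, h = 1 ✓
  A1=0, A2=0, A3=0, A4=1, A5=1: formula gives 0, h = 0 ✓
  … (the remaining 28 rows also agree.)
No disagreement on any input; they are logically equivalent.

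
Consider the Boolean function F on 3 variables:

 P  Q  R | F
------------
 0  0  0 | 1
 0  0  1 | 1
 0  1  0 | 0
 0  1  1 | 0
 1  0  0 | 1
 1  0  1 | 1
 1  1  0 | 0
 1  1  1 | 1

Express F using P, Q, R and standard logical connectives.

F(P, Q, R) = ((((P' · Q) · R') + ((P' · Q) · R)) + ((P · Q) · R'))'

The 0-rows are (0,1,0), (0,1,1), (1,1,0). Take each as a conjunction (¬P·Q·¬R, ¬P·Q·R, P·Q·¬R), form their disjunction, and complement — that gives a formula that is 1 everywhere F is.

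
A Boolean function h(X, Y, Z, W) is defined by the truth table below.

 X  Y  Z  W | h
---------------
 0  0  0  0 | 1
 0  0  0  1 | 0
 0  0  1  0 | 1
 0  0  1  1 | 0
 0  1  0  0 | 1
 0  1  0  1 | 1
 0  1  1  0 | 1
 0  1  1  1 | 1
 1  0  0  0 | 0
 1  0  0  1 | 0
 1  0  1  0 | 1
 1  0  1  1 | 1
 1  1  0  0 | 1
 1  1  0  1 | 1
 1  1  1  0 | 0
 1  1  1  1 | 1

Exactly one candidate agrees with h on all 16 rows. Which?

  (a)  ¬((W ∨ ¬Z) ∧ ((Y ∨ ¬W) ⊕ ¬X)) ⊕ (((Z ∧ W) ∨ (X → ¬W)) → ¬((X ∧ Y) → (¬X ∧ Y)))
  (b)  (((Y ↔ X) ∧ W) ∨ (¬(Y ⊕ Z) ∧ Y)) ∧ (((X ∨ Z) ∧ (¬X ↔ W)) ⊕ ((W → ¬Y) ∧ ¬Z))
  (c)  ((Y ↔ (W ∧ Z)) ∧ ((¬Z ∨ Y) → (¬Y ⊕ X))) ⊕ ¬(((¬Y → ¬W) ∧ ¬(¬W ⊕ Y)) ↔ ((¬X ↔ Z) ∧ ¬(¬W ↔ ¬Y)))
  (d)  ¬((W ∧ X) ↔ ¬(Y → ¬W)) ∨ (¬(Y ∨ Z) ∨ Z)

(b) fails at (0,0,0,0): the formula yields 0, h is 1.
(c) fails at (0,0,0,1): the formula yields 1, h is 0.
(d) fails at (0,0,0,1): the formula yields 1, h is 0.
(a) is the remaining candidate, and it agrees with h on all 16 inputs.

a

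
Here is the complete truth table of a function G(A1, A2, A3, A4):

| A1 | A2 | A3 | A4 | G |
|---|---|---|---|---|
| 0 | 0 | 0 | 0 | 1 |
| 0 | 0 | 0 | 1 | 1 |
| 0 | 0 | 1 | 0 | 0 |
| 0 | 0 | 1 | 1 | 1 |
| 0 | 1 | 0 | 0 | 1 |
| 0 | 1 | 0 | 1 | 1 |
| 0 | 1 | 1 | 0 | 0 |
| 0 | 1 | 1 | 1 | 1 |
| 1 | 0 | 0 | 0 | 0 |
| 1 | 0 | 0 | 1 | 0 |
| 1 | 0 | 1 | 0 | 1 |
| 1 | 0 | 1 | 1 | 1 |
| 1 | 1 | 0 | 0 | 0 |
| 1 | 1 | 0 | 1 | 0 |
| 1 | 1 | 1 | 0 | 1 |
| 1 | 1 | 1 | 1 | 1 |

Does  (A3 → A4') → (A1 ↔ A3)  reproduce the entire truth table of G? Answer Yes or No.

Yes

Evaluate (A3 → A4') → (A1 ↔ A3) on each row and compare to G:
  A1=0, A2=0, A3=0, A4=0: formula gives 1, G = 1 ✓
  A1=0, A2=0, A3=0, A4=1: formula gives 1, G = 1 ✓
  A1=0, A2=0, A3=1, A4=0: formula gives 0, G = 0 ✓
  A1=0, A2=0, A3=1, A4=1: formula gives 1, G = 1 ✓
  … (the remaining 12 rows also agree.)
Every row agrees, so the formula is equivalent.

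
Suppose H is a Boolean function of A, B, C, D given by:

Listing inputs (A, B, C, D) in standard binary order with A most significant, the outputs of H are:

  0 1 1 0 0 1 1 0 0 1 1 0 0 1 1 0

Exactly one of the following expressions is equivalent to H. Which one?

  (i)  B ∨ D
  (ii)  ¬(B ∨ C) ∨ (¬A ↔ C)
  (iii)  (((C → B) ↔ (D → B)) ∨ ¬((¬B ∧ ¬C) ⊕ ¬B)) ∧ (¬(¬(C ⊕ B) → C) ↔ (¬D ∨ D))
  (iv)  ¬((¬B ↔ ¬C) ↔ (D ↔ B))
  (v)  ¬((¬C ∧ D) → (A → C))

iv

(i) disagrees with H on (0,0,1,0) (formula → 0, table → 1); rule it out.
(ii) disagrees with H on (0,0,0,0) (formula → 1, table → 0); rule it out.
(iii) disagrees with H on (0,0,0,0) (formula → 1, table → 0); rule it out.
(v) disagrees with H on (0,0,0,1) (formula → 0, table → 1); rule it out.
Only (iv) survives; checking it on all 16 rows confirms it matches H.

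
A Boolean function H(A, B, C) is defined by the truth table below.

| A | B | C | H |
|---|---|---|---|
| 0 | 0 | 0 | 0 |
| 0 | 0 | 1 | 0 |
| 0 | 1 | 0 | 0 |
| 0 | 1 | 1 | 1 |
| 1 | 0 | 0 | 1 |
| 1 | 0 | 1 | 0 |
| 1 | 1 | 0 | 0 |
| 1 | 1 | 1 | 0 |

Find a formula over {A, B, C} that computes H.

Collect the rows where H=1 — (0,1,1), (1,0,0) — and write one minterm per row: ¬A·B·C, A·¬B·¬C. Their union (logical OR) reproduces the table exactly.

H(A, B, C) = ((~A & B) & C) | ((A & ~B) & ~C)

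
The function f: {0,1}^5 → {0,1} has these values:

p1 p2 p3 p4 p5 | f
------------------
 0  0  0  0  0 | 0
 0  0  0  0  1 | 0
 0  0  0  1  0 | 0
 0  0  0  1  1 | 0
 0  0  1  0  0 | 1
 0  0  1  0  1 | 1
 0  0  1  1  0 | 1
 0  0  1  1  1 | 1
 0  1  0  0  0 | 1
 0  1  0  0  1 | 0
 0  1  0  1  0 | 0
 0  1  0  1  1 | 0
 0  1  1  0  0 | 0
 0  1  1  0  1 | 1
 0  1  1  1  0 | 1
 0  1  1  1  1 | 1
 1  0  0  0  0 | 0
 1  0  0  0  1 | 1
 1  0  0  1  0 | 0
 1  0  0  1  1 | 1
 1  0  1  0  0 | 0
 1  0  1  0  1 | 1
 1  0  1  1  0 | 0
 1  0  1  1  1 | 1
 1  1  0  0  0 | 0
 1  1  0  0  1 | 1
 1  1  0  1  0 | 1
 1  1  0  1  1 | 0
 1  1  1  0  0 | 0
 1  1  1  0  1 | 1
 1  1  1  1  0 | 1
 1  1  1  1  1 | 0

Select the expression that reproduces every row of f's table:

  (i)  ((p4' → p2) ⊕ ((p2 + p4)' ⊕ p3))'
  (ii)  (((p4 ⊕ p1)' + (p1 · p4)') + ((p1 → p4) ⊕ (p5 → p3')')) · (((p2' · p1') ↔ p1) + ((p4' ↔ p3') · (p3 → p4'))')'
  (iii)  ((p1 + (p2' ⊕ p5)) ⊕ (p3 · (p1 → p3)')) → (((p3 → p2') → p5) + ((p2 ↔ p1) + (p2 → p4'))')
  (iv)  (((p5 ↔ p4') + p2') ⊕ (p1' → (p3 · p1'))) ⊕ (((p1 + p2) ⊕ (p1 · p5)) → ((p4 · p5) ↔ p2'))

(i) fails at (0,1,0,0,0): the formula yields 0, f is 1.
(ii) fails at (0,0,0,0,0): the formula yields 1, f is 0.
(iii) fails at (0,0,0,0,1): the formula yields 1, f is 0.
Only (iv) survives; checking it on all 32 rows confirms it matches f.

iv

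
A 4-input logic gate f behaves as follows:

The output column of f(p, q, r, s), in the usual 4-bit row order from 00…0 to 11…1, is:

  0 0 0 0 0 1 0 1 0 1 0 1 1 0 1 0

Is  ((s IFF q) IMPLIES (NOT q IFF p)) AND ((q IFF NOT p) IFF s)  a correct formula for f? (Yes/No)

Yes

Check the formula against f row by row:
  p=0, q=0, r=0, s=0: formula gives 0, f = 0 ✓
  p=0, q=0, r=0, s=1: formula gives 0, f = 0 ✓
  p=0, q=0, r=1, s=0: formula gives 0, f = 0 ✓
  p=0, q=0, r=1, s=1: formula gives 0, f = 0 ✓
  … (the remaining 12 rows also agree.)
Every row agrees, so the formula is equivalent.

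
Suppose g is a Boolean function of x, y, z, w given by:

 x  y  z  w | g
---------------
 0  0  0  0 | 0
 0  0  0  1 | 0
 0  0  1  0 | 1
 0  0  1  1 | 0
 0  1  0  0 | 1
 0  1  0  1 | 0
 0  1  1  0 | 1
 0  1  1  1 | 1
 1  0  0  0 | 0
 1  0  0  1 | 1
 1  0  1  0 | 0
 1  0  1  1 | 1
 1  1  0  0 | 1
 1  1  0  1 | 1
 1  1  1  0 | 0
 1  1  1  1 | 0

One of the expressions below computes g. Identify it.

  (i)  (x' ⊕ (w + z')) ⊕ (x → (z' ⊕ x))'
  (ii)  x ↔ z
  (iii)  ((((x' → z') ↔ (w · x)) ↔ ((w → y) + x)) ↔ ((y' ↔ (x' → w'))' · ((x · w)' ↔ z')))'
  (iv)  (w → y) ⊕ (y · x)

iii

(i): at (0,1,0,0) it gives 0, but g = 1 — eliminated.
(ii): at (0,0,0,0) it gives 1, but g = 0 — eliminated.
(iv): at (0,0,0,0) it gives 1, but g = 0 — eliminated.
Only (iii) survives; checking it on all 16 rows confirms it matches g.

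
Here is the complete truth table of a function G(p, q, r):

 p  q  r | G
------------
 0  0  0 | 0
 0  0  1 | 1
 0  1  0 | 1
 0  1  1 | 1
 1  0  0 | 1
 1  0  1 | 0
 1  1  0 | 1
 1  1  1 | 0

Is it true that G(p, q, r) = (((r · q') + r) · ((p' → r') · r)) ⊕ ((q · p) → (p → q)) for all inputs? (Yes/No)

Check the formula against G row by row:
  p=0, q=0, r=0: formula gives 1, but G = 0 ✗
Since they disagree at (0,0,0), the expression is not a correct formula for G.

No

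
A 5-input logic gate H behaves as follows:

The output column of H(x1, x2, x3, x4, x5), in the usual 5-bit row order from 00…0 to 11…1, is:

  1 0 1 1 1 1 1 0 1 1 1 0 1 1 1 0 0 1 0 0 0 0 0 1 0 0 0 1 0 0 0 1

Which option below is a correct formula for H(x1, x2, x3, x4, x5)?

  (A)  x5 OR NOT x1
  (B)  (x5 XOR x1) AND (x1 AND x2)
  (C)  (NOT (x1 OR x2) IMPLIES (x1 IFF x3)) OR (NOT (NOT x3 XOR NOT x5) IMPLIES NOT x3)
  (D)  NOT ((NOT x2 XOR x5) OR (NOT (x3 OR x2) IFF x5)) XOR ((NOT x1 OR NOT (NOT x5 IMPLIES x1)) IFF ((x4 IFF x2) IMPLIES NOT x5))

(A) disagrees with H on (0,0,0,0,1) (formula → 1, table → 0); rule it out.
(B) disagrees with H on (0,0,0,0,0) (formula → 0, table → 1); rule it out.
(C) disagrees with H on (0,0,0,0,1) (formula → 1, table → 0); rule it out.
Only (D) survives; checking it on all 32 rows confirms it matches H.

D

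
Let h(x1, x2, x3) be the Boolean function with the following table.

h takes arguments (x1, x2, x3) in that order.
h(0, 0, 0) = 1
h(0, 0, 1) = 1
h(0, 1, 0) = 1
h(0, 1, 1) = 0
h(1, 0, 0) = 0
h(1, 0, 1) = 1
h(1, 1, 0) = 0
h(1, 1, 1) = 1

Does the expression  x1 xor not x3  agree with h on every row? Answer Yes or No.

Check the formula against h row by row:
  x1=0, x2=0, x3=0: formula gives 1, h = 1 ✓
  x1=0, x2=0, x3=1: formula gives 0, but h = 1 ✗
Row (0,0,1) is a counterexample, so the formula is not equivalent to h.

No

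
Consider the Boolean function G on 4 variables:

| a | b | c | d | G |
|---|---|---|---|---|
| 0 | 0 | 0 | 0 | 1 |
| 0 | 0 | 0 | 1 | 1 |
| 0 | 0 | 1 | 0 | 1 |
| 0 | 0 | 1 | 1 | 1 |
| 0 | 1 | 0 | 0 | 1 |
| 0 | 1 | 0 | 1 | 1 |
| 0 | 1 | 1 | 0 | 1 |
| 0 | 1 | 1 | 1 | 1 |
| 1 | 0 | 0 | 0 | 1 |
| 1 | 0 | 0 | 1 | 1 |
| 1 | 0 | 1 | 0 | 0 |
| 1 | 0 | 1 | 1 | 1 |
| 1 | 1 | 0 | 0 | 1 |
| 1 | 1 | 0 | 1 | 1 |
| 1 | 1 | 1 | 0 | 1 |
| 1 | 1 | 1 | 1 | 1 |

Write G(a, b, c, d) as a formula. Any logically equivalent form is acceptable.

G is 0 on exactly one input, (1,0,1,0), whose minterm is a·¬b·c·¬d. So G is the negation of that single conjunction.

G(a, b, c, d) = not (((a and not b) and c) and not d)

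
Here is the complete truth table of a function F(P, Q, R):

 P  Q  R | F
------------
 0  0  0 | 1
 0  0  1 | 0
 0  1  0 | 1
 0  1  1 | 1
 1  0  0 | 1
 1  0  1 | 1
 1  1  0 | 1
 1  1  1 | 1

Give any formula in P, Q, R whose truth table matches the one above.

F(P, Q, R) = not ((not P and not Q) and R)

F is 0 on exactly one input, (0,0,1), whose minterm is ¬P·¬Q·R. So F is the negation of that single conjunction.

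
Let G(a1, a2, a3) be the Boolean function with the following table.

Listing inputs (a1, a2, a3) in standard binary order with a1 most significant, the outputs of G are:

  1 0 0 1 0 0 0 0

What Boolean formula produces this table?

G(a1, a2, a3) = ((~a1 & ~a2) & ~a3) | ((~a1 & a2) & a3)

G=1 on 2 inputs: (0,0,0), (0,1,1). Reading each as a conjunction of literals (¬a1·¬a2·¬a3, ¬a1·a2·a3) and taking the OR gives the canonical DNF.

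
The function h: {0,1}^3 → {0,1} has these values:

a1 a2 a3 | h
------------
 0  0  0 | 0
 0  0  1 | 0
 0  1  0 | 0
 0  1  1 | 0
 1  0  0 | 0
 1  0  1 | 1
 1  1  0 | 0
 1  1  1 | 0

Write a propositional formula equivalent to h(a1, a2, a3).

Only row (1,0,1) gives 1. That row's minterm a1·¬a2·a3 is h directly.

h(a1, a2, a3) = (a1 ∧ ¬a2) ∧ a3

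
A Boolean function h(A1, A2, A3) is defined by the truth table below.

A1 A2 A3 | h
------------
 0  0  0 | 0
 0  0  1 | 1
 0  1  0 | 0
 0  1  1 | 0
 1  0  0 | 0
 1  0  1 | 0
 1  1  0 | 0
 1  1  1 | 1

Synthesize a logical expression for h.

h(A1, A2, A3) = ((~A1 & ~A2) & A3) | ((A1 & A2) & A3)

Collect the rows where h=1 — (0,0,1), (1,1,1) — and write one minterm per row: ¬A1·¬A2·A3, A1·A2·A3. Their union (logical OR) reproduces the table exactly.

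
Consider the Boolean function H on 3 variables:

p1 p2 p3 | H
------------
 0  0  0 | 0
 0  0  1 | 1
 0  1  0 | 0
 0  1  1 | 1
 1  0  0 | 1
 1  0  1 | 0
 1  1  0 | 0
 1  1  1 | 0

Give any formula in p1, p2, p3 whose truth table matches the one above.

H(p1, p2, p3) = (((¬p1 ∧ ¬p2) ∧ p3) ∨ ((¬p1 ∧ p2) ∧ p3)) ∨ ((p1 ∧ ¬p2) ∧ ¬p3)

Collect the rows where H=1 — (0,0,1), (0,1,1), (1,0,0) — and write one minterm per row: ¬p1·¬p2·p3, ¬p1·p2·p3, p1·¬p2·¬p3. Their union (logical OR) reproduces the table exactly.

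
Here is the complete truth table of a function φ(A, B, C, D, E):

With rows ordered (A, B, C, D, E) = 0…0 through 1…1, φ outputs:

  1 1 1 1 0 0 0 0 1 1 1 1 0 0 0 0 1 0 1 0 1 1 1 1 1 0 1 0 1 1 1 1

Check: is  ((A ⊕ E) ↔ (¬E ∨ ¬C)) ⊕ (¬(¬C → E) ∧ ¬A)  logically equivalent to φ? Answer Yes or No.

Check the formula against φ row by row:
  A=0, B=0, C=0, D=0, E=0: formula gives 1, φ = 1 ✓
  A=0, B=0, C=0, D=0, E=1: formula gives 1, φ = 1 ✓
  A=0, B=0, C=0, D=1, E=0: formula gives 1, φ = 1 ✓
  A=0, B=0, C=0, D=1, E=1: formula gives 1, φ = 1 ✓
  …and likewise for the remaining 28 rows.
No disagreement on any input; they are logically equivalent.

Yes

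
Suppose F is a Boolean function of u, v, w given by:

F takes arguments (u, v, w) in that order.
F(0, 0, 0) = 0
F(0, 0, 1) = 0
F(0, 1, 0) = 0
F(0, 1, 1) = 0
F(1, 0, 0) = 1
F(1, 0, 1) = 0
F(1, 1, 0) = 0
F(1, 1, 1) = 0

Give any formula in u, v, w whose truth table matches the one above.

Only row (1,0,0) gives 1. That row's minterm u·¬v·¬w is F directly.

F(u, v, w) = (u AND NOT v) AND NOT w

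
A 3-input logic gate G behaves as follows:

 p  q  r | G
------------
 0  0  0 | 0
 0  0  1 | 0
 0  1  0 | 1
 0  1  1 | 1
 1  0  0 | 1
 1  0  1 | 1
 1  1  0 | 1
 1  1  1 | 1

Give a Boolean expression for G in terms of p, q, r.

G is 0 on only 2 rows — (0,0,0), (0,0,1). Writing each as a minterm (¬p·¬q·¬r, ¬p·¬q·r) and OR-ing them characterizes exactly where G=0, so G is the negation of that disjunction.

G(p, q, r) = (((p' · q') · r') + ((p' · q') · r))'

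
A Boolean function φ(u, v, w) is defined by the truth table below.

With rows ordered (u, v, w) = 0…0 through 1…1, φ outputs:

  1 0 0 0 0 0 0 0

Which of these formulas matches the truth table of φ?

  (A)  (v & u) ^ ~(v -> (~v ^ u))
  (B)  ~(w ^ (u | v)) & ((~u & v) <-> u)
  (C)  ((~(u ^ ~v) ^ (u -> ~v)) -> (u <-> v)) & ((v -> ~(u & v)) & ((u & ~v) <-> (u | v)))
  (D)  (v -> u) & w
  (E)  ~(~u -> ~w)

(A) disagrees with φ on (0,0,0) (formula → 0, table → 1); rule it out.
(C) disagrees with φ on (0,0,1) (formula → 1, table → 0); rule it out.
(D) disagrees with φ on (0,0,0) (formula → 0, table → 1); rule it out.
(E) disagrees with φ on (0,0,0) (formula → 0, table → 1); rule it out.
(B) is the remaining candidate, and it agrees with φ on all 8 inputs.

B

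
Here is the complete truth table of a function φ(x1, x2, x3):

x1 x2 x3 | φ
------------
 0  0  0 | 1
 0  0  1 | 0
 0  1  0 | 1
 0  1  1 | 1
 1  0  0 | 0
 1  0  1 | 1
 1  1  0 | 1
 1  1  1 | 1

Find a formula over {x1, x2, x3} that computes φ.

φ(x1, x2, x3) = ¬(((¬x1 ∧ ¬x2) ∧ x3) ∨ ((x1 ∧ ¬x2) ∧ ¬x3))

φ is 0 on only 2 rows — (0,0,1), (1,0,0). Writing each as a minterm (¬x1·¬x2·x3, x1·¬x2·¬x3) and OR-ing them characterizes exactly where φ=0, so φ is the negation of that disjunction.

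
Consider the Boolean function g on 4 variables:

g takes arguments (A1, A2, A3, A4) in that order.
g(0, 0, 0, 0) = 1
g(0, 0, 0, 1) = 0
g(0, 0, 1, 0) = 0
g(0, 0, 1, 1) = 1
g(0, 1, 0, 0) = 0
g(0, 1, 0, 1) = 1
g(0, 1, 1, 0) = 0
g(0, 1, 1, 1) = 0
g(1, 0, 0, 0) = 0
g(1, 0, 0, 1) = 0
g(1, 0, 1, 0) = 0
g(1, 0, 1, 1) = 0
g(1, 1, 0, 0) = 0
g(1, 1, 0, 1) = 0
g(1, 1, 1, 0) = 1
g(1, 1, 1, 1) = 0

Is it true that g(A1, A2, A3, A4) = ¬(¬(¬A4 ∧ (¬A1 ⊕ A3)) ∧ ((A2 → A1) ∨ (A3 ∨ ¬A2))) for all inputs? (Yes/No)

Evaluate ¬(¬(¬A4 ∧ (¬A1 ⊕ A3)) ∧ ((A2 → A1) ∨ (A3 ∨ ¬A2))) on each row and compare to g:
  A1=0, A2=0, A3=0, A4=0: formula gives 1, g = 1 ✓
  A1=0, A2=0, A3=0, A4=1: formula gives 0, g = 0 ✓
  A1=0, A2=0, A3=1, A4=0: formula gives 0, g = 0 ✓
  A1=0, A2=0, A3=1, A4=1: formula gives 0, but g = 1 ✗
Since they disagree at (0,0,1,1), the expression is not a correct formula for g.

No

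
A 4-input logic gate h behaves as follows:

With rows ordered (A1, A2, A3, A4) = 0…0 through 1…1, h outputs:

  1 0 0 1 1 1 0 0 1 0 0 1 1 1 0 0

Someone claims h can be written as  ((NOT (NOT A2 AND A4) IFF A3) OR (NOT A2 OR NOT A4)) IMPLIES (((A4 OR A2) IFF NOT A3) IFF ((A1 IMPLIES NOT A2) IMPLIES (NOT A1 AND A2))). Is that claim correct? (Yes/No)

Yes

Evaluate ((NOT (NOT A2 AND A4) IFF A3) OR (NOT A2 OR NOT A4)) IMPLIES (((A4 OR A2) IFF NOT A3) IFF ((A1 IMPLIES NOT A2) IMPLIES (NOT A1 AND A2))) on each row and compare to h:
  A1=0, A2=0, A3=0, A4=0: formula gives 1, h = 1 ✓
  A1=0, A2=0, A3=0, A4=1: formula gives 0, h = 0 ✓
  A1=0, A2=0, A3=1, A4=0: formula gives 0, h = 0 ✓
  A1=0, A2=0, A3=1, A4=1: formula gives 1, h = 1 ✓
  … (the remaining 12 rows also agree.)
All 16 rows match — the expression computes h exactly.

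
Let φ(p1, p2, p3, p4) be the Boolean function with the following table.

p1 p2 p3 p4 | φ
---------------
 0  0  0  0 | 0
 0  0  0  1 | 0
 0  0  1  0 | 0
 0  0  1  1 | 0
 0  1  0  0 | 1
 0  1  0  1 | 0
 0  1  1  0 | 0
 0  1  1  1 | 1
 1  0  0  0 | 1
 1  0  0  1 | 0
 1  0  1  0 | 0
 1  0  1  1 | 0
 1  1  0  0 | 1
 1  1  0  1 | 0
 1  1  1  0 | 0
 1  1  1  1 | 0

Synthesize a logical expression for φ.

φ(p1, p2, p3, p4) = (((((not p1 and p2) and not p3) and not p4) or (((not p1 and p2) and p3) and p4)) or (((p1 and not p2) and not p3) and not p4)) or (((p1 and p2) and not p3) and not p4)

φ=1 on 4 inputs: (0,1,0,0), (0,1,1,1), (1,0,0,0), (1,1,0,0). Reading each as a conjunction of literals (¬p1·p2·¬p3·¬p4, ¬p1·p2·p3·p4, p1·¬p2·¬p3·¬p4, p1·p2·¬p3·¬p4) and taking the OR gives the canonical DNF.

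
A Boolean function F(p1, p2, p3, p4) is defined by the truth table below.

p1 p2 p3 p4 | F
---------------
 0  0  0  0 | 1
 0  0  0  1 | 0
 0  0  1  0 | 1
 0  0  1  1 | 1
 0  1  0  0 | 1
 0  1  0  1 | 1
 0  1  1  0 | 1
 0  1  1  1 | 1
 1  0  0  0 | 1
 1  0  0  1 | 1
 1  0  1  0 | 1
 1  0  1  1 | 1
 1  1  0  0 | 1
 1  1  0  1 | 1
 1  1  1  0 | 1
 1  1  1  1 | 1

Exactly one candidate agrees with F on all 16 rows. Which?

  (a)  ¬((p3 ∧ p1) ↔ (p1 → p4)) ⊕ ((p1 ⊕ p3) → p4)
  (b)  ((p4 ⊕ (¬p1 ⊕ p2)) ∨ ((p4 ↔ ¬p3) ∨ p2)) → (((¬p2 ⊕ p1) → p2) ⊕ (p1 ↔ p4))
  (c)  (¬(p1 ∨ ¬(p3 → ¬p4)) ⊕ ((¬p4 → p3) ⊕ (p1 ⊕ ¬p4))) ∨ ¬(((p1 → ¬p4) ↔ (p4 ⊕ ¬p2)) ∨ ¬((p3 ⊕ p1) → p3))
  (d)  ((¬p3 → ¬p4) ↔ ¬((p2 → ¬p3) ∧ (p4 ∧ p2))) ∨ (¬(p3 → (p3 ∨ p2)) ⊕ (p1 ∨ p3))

d

(a) fails at (0,0,0,0): the formula yields 0, F is 1.
(b) fails at (0,1,0,0): the formula yields 0, F is 1.
(c) fails at (0,0,0,0): the formula yields 0, F is 1.
Only (d) survives; checking it on all 16 rows confirms it matches F.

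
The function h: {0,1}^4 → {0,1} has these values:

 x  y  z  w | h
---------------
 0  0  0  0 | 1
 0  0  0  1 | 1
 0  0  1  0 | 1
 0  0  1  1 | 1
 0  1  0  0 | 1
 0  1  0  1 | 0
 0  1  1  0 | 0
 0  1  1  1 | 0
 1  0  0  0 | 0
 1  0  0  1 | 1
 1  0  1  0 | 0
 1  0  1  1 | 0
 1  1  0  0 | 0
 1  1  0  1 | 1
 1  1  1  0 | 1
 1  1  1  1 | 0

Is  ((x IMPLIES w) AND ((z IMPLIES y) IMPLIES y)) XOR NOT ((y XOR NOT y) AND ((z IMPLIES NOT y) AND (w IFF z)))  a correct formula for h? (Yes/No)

No

Check the formula against h row by row:
  x=0, y=0, z=0, w=0: formula gives 0, but h = 1 ✗
Row (0,0,0,0) is a counterexample, so the formula is not equivalent to h.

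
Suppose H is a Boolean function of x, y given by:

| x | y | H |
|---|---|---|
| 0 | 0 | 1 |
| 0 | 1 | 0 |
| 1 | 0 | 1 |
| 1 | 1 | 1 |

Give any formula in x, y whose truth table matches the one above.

H(x, y) = y → x

This is y → x (false only at 0,1).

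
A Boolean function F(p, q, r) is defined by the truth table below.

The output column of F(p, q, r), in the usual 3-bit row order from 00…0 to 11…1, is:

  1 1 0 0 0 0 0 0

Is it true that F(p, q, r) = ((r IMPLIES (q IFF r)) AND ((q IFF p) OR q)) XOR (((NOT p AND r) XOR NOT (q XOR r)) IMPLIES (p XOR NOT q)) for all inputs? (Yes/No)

Check the formula against F row by row:
  p=0, q=0, r=0: formula gives 0, but F = 1 ✗
Since they disagree at (0,0,0), the expression is not a correct formula for F.

No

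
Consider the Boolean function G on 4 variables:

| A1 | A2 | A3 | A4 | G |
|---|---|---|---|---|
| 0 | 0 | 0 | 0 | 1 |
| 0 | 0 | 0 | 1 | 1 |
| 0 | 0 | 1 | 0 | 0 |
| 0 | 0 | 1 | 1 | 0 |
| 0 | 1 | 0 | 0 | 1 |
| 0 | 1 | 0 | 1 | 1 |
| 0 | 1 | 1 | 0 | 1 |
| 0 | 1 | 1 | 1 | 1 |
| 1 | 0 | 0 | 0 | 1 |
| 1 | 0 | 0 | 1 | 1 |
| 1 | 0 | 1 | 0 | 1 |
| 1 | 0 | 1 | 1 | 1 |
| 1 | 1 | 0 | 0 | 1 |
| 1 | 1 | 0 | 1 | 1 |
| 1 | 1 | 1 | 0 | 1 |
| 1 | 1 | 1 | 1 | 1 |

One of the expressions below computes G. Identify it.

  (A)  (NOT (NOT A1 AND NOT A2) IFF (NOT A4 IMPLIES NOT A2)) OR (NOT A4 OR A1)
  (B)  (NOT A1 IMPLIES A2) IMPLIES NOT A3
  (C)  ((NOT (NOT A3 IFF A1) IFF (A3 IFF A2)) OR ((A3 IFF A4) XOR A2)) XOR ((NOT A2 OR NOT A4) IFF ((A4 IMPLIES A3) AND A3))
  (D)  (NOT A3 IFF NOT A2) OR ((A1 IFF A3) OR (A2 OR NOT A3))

D

(A) disagrees with G on (0,0,0,1) (formula → 0, table → 1); rule it out.
(B) disagrees with G on (0,0,1,0) (formula → 1, table → 0); rule it out.
(C) disagrees with G on (0,1,0,0) (formula → 0, table → 1); rule it out.
Only (D) survives; checking it on all 16 rows confirms it matches G.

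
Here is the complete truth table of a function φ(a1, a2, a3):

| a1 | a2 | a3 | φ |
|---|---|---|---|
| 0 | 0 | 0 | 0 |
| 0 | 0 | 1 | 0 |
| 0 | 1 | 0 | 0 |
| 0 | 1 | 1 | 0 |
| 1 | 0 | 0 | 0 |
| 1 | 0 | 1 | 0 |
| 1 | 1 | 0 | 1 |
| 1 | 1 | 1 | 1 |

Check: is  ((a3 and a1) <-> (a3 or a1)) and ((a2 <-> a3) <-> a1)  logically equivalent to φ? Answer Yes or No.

Evaluate ((a3 and a1) <-> (a3 or a1)) and ((a2 <-> a3) <-> a1) on each row and compare to φ:
  a1=0, a2=0, a3=0: formula gives 0, φ = 0 ✓
  a1=0, a2=0, a3=1: formula gives 0, φ = 0 ✓
  a1=0, a2=1, a3=0: formula gives 1, but φ = 0 ✗
Since they disagree at (0,1,0), the expression is not a correct formula for φ.

No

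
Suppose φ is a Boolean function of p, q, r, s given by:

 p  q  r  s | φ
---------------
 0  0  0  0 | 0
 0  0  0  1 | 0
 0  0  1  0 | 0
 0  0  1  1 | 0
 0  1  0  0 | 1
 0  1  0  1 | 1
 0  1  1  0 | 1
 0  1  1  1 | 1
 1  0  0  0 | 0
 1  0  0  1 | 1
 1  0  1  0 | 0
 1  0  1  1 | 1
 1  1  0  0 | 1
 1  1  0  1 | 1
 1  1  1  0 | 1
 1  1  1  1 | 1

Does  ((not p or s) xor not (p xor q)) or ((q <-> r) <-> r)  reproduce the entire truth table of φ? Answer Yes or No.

Yes

Check the formula against φ row by row:
  p=0, q=0, r=0, s=0: formula gives 0, φ = 0 ✓
  p=0, q=0, r=0, s=1: formula gives 0, φ = 0 ✓
  p=0, q=0, r=1, s=0: formula gives 0, φ = 0 ✓
  p=0, q=0, r=1, s=1: formula gives 0, φ = 0 ✓
  …and likewise for the remaining 12 rows.
All 16 rows match — the expression computes φ exactly.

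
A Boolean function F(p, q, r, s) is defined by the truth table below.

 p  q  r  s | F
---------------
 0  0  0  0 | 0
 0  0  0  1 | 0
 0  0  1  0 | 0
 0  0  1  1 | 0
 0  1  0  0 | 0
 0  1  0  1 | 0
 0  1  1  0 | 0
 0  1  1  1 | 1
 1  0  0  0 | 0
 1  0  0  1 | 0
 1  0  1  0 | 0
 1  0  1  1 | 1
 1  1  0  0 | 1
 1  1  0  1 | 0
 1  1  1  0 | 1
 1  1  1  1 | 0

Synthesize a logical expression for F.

Collect the rows where F=1 — (0,1,1,1), (1,0,1,1), (1,1,0,0), (1,1,1,0) — and write one minterm per row: ¬p·q·r·s, p·¬q·r·s, p·q·¬r·¬s, p·q·r·¬s. Their union (logical OR) reproduces the table exactly.

F(p, q, r, s) = (((((not p and q) and r) and s) or (((p and not q) and r) and s)) or (((p and q) and not r) and not s)) or (((p and q) and r) and not s)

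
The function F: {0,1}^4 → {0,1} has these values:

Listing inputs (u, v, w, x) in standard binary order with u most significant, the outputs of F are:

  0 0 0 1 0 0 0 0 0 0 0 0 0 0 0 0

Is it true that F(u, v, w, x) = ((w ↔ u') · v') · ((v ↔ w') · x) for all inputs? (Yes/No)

Yes

Check the formula against F row by row:
  u=0, v=0, w=0, x=0: formula gives 0, F = 0 ✓
  u=0, v=0, w=0, x=1: formula gives 0, F = 0 ✓
  u=0, v=0, w=1, x=0: formula gives 0, F = 0 ✓
  u=0, v=0, w=1, x=1: formula gives 1, F = 1 ✓
  … (the remaining 12 rows also agree.)
Every row agrees, so the formula is equivalent.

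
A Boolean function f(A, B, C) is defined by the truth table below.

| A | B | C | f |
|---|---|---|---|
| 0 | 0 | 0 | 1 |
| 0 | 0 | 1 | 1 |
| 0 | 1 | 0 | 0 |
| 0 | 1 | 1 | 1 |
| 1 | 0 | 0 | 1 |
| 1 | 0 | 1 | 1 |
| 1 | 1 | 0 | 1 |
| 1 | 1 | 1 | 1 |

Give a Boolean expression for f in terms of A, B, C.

f(A, B, C) = NOT ((NOT A AND B) AND NOT C)

f is 0 on exactly one input, (0,1,0), whose minterm is ¬A·B·¬C. So f is the negation of that single conjunction.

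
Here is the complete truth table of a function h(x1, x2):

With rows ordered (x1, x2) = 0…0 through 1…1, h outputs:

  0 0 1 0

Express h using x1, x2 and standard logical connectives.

h(x1, x2) = x1 and not x2

1 only at (1,0): x1 AND NOT x2.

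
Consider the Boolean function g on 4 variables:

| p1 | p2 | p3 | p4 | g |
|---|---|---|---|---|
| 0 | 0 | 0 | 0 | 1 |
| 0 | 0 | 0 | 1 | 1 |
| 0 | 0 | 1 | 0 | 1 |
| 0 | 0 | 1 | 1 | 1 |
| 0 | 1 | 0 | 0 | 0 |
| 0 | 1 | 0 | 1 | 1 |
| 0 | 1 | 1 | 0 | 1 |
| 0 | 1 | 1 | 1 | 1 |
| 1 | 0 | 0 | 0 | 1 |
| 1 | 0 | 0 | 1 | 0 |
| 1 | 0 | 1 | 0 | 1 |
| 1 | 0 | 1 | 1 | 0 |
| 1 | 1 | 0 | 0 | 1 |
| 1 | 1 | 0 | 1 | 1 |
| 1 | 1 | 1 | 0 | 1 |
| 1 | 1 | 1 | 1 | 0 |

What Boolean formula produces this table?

There are just 4 zero rows: (0,1,0,0), (1,0,0,1), (1,0,1,1), (1,1,1,1). Their minterms are ¬p1·p2·¬p3·¬p4, p1·¬p2·¬p3·p4, p1·¬p2·p3·p4, p1·p2·p3·p4; the OR of those covers precisely the 0-outputs, and negating it yields g.

g(p1, p2, p3, p4) = not ((((((not p1 and p2) and not p3) and not p4) or (((p1 and not p2) and not p3) and p4)) or (((p1 and not p2) and p3) and p4)) or (((p1 and p2) and p3) and p4))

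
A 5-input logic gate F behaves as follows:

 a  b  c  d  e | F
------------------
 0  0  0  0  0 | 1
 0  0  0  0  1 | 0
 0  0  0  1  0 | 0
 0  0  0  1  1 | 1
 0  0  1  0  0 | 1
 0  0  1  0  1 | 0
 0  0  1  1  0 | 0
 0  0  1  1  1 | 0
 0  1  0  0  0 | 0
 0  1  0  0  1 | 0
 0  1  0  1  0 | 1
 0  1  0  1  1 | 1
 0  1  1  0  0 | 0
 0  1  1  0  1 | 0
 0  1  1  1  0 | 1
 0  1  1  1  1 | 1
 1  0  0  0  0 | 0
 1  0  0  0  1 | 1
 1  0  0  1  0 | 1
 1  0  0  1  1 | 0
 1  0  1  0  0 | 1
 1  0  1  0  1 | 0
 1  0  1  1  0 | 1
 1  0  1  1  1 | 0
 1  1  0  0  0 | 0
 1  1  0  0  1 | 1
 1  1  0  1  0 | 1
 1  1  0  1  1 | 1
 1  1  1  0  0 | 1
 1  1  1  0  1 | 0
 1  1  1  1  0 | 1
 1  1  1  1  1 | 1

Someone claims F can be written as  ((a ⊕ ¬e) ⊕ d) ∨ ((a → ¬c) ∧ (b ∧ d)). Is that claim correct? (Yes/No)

Check the formula against F row by row:
  a=0, b=0, c=0, d=0, e=0: formula gives 1, F = 1 ✓
  a=0, b=0, c=0, d=0, e=1: formula gives 0, F = 0 ✓
  a=0, b=0, c=0, d=1, e=0: formula gives 0, F = 0 ✓
  a=0, b=0, c=0, d=1, e=1: formula gives 1, F = 1 ✓
  …
  a=0, b=0, c=1, d=1, e=1: formula gives 1, but F = 0 ✗
Since they disagree at (0,0,1,1,1), the expression is not a correct formula for F.

No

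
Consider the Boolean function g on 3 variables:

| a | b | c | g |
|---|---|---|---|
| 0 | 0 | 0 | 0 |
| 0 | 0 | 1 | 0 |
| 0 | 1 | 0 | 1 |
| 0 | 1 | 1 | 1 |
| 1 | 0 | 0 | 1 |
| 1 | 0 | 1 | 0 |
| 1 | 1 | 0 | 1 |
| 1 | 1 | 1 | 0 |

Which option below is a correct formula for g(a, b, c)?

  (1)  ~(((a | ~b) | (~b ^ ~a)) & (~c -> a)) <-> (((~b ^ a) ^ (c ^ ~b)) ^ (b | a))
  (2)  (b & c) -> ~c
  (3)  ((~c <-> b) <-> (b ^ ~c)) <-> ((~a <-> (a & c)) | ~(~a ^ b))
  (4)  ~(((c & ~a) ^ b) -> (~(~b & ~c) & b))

(2) fails at (0,0,0): the formula yields 1, g is 0.
(3) fails at (0,0,0): the formula yields 1, g is 0.
(4) fails at (0,0,1): the formula yields 1, g is 0.
(1) is the remaining candidate, and it agrees with g on all 8 inputs.

1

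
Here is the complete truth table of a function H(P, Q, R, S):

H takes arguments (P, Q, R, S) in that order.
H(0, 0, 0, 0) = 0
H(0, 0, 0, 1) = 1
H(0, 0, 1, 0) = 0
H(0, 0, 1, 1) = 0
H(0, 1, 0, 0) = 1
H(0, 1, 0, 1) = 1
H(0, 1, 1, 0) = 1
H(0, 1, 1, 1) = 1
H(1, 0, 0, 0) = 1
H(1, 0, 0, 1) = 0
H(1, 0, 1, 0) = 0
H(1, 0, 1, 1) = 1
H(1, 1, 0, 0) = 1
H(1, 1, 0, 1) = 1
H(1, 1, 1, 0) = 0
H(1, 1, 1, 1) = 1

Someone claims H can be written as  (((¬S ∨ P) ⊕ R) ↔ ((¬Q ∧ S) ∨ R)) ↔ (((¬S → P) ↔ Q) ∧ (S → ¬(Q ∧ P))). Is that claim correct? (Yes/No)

No

Test each input against both H and the formula:
  P=0, Q=0, R=0, S=0: formula gives 0, H = 0 ✓
  P=0, Q=0, R=0, S=1: formula gives 1, H = 1 ✓
  P=0, Q=0, R=1, S=0: formula gives 0, H = 0 ✓
  P=0, Q=0, R=1, S=1: formula gives 0, H = 0 ✓
  …
  P=1, Q=0, R=1, S=0: formula gives 1, but H = 0 ✗
Since they disagree at (1,0,1,0), the expression is not a correct formula for H.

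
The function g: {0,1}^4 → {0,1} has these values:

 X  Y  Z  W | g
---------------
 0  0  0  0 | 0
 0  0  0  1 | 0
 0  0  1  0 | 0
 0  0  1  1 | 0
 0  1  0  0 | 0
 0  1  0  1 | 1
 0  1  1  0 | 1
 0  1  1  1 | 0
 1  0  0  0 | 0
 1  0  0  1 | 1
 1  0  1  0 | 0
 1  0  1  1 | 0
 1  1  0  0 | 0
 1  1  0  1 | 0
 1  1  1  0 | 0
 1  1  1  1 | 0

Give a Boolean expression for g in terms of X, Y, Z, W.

g(X, Y, Z, W) = ((((¬X ∧ Y) ∧ ¬Z) ∧ W) ∨ (((¬X ∧ Y) ∧ Z) ∧ ¬W)) ∨ (((X ∧ ¬Y) ∧ ¬Z) ∧ W)

Collect the rows where g=1 — (0,1,0,1), (0,1,1,0), (1,0,0,1) — and write one minterm per row: ¬X·Y·¬Z·W, ¬X·Y·Z·¬W, X·¬Y·¬Z·W. Their union (logical OR) reproduces the table exactly.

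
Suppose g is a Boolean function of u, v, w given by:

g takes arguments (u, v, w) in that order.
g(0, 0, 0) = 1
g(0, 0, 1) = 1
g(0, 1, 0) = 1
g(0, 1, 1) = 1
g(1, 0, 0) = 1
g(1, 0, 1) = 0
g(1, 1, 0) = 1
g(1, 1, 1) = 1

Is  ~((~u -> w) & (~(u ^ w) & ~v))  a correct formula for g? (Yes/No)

Yes

Evaluate ~((~u -> w) & (~(u ^ w) & ~v)) on each row and compare to g:
  u=0, v=0, w=0: formula gives 1, g = 1 ✓
  u=0, v=0, w=1: formula gives 1, g = 1 ✓
  u=0, v=1, w=0: formula gives 1, g = 1 ✓
  u=0, v=1, w=1: formula gives 1, g = 1 ✓
  u=1, v=0, w=0: formula gives 1, g = 1 ✓
  … (the remaining 3 rows also agree.)
No disagreement on any input; they are logically equivalent.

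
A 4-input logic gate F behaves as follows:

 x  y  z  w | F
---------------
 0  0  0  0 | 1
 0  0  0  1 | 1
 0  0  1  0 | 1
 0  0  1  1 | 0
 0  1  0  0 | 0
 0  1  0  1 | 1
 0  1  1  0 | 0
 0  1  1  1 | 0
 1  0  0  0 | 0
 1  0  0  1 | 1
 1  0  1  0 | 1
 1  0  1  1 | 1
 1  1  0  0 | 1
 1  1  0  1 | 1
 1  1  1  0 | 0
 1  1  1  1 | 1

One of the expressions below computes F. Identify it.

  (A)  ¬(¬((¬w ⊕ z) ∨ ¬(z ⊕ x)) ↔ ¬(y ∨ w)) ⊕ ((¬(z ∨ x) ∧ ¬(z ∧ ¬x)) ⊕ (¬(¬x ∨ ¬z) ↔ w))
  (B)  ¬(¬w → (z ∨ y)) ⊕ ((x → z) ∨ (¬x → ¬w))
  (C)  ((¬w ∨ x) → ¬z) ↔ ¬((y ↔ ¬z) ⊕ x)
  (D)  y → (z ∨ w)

(B) fails at (0,0,0,0): the formula yields 0, F is 1.
(C) fails at (0,1,0,1): the formula yields 0, F is 1.
(D) fails at (0,0,1,1): the formula yields 1, F is 0.
Only (A) survives; checking it on all 16 rows confirms it matches F.

A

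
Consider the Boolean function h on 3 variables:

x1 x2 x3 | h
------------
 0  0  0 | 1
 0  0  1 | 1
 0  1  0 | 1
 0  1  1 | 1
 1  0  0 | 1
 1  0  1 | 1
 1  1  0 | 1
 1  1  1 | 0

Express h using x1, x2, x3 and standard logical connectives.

The output is 0 only when every input is 1 — NAND of all inputs.

h(x1, x2, x3) = ¬((x1 ∧ x2) ∧ x3)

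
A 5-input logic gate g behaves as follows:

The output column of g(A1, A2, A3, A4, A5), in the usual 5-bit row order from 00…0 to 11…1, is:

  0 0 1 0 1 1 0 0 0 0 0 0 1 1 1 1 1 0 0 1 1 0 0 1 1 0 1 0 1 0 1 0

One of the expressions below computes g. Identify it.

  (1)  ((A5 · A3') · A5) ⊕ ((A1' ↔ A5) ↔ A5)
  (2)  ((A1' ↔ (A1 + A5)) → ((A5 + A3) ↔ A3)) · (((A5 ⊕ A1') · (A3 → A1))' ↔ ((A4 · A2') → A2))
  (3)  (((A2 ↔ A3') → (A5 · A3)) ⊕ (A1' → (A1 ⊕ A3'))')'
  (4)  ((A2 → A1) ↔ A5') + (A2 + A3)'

2

(1) disagrees with g on (0,0,0,0,0) (formula → 1, table → 0); rule it out.
(3) disagrees with g on (0,0,0,1,0) (formula → 0, table → 1); rule it out.
(4) disagrees with g on (0,0,0,0,0) (formula → 1, table → 0); rule it out.
Only (2) survives; checking it on all 32 rows confirms it matches g.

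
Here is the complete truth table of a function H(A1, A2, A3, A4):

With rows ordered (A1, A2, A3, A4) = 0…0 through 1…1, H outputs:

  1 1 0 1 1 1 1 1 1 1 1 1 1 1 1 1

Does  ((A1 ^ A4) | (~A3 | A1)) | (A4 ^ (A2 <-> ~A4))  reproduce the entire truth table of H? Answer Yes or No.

Test each input against both H and the formula:
  A1=0, A2=0, A3=0, A4=0: formula gives 1, H = 1 ✓
  A1=0, A2=0, A3=0, A4=1: formula gives 1, H = 1 ✓
  A1=0, A2=0, A3=1, A4=0: formula gives 0, H = 0 ✓
  A1=0, A2=0, A3=1, A4=1: formula gives 1, H = 1 ✓
  … (the remaining 12 rows also agree.)
Every row agrees, so the formula is equivalent.

Yes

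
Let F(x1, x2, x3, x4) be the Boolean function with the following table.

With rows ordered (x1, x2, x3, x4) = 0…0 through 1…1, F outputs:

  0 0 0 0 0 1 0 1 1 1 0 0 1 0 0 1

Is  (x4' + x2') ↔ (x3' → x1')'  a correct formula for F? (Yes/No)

Yes

Test each input against both F and the formula:
  x1=0, x2=0, x3=0, x4=0: formula gives 0, F = 0 ✓
  x1=0, x2=0, x3=0, x4=1: formula gives 0, F = 0 ✓
  x1=0, x2=0, x3=1, x4=0: formula gives 0, F = 0 ✓
  x1=0, x2=0, x3=1, x4=1: formula gives 0, F = 0 ✓
  … (the remaining 12 rows also agree.)
Every row agrees, so the formula is equivalent.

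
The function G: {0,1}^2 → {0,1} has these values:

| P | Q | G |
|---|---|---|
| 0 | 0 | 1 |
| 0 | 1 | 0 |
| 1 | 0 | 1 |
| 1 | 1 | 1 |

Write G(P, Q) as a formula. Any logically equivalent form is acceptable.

This is Q → P (false only at 0,1).

G(P, Q) = Q IMPLIES P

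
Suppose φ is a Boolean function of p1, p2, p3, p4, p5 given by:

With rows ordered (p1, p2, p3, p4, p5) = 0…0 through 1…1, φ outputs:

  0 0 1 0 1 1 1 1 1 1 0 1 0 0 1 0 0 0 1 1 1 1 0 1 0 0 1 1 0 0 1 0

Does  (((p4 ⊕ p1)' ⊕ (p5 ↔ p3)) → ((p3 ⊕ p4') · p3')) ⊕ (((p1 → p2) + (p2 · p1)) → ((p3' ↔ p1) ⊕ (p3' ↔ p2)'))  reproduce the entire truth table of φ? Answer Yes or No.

No

Evaluate (((p4 ⊕ p1)' ⊕ (p5 ↔ p3)) → ((p3 ⊕ p4') · p3')) ⊕ (((p1 → p2) + (p2 · p1)) → ((p3' ↔ p1) ⊕ (p3' ↔ p2)')) on each row and compare to φ:
  p1=0, p2=0, p3=0, p4=0, p5=0: formula gives 0, φ = 0 ✓
  p1=0, p2=0, p3=0, p4=0, p5=1: formula gives 0, φ = 0 ✓
  p1=0, p2=0, p3=0, p4=1, p5=0: formula gives 1, φ = 1 ✓
  p1=0, p2=0, p3=0, p4=1, p5=1: formula gives 0, φ = 0 ✓
  …
  p1=0, p2=0, p3=1, p4=0, p5=1: formula gives 0, but φ = 1 ✗
Since they disagree at (0,0,1,0,1), the expression is not a correct formula for φ.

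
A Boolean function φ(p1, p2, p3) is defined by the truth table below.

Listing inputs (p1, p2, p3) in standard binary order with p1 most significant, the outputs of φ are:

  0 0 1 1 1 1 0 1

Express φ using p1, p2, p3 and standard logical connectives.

The 0-rows are (0,0,0), (0,0,1), (1,1,0). Take each as a conjunction (¬p1·¬p2·¬p3, ¬p1·¬p2·p3, p1·p2·¬p3), form their disjunction, and complement — that gives a formula that is 1 everywhere φ is.

φ(p1, p2, p3) = not ((((not p1 and not p2) and not p3) or ((not p1 and not p2) and p3)) or ((p1 and p2) and not p3))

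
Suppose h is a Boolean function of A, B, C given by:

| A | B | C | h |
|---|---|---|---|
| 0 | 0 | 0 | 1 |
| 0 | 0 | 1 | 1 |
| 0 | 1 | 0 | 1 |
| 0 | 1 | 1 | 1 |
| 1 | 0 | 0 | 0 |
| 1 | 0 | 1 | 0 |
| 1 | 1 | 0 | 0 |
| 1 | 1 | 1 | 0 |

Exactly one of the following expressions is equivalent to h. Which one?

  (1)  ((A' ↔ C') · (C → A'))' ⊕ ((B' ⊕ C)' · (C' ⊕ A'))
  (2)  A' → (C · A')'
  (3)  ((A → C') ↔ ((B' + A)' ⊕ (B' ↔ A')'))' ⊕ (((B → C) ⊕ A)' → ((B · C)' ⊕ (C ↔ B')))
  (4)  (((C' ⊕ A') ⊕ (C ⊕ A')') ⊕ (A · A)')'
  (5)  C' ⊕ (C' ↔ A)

5

(1): at (0,0,0) it gives 0, but h = 1 — eliminated.
(2): at (0,0,1) it gives 0, but h = 1 — eliminated.
(3): at (0,0,0) it gives 0, but h = 1 — eliminated.
(4): at (0,0,0) it gives 0, but h = 1 — eliminated.
(5) is the remaining candidate, and it agrees with h on all 8 inputs.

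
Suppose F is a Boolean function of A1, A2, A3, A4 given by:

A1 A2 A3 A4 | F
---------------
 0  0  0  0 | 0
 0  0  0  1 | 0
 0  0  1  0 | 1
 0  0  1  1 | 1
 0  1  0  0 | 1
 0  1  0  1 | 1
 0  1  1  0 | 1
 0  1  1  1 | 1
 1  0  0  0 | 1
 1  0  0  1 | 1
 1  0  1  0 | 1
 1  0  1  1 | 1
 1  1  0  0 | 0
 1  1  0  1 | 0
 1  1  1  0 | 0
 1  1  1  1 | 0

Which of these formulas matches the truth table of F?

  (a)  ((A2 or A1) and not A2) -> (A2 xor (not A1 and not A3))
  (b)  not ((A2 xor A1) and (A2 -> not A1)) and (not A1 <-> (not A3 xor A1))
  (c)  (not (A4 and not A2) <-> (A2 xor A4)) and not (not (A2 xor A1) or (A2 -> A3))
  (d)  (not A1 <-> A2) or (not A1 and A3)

(a) disagrees with F on (0,0,0,0) (formula → 1, table → 0); rule it out.
(b) disagrees with F on (0,0,0,0) (formula → 1, table → 0); rule it out.
(c) disagrees with F on (0,0,1,0) (formula → 0, table → 1); rule it out.
(d) is the remaining candidate, and it agrees with F on all 16 inputs.

d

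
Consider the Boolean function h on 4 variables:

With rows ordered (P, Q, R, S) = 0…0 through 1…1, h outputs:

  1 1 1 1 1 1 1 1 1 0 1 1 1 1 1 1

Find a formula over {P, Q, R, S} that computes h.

h(P, Q, R, S) = (((P · Q') · R') · S)'

h is 0 on exactly one input, (1,0,0,1), whose minterm is P·¬Q·¬R·S. So h is the negation of that single conjunction.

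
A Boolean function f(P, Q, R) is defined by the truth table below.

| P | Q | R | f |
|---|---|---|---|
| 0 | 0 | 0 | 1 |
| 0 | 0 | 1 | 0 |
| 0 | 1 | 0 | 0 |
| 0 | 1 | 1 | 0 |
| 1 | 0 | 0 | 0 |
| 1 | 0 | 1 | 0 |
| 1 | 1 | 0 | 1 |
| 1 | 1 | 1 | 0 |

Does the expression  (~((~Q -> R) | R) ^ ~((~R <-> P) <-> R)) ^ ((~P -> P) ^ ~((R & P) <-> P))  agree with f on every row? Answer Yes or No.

Yes

Test each input against both f and the formula:
  P=0, Q=0, R=0: formula gives 1, f = 1 ✓
  P=0, Q=0, R=1: formula gives 0, f = 0 ✓
  P=0, Q=1, R=0: formula gives 0, f = 0 ✓
  P=0, Q=1, R=1: formula gives 0, f = 0 ✓
  P=1, Q=0, R=0: formula gives 0, f = 0 ✓
  … (the remaining 3 rows also agree.)
All 8 rows match — the expression computes f exactly.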